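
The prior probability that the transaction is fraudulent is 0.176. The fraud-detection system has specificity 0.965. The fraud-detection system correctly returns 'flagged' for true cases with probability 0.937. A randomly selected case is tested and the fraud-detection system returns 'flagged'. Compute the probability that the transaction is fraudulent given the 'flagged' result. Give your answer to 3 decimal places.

Write H for 'the transaction is fraudulent'. Prior odds H:¬H = 0.176/0.824 = 0.21359. For the 'flagged' outcome, the likelihood ratio is 0.937/0.035 = 26.771.
Posterior odds = 0.21359 × 26.771 = 5.7182, so P(H|E) = 5.7182/(1+5.7182) = 0.851.

P(H | E) ≈ 0.851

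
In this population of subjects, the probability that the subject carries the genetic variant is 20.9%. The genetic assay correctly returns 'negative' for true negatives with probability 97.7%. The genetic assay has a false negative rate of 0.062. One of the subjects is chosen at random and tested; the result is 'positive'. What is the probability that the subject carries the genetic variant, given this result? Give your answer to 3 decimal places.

P(H | E) ≈ 0.915

Let H be the event that the subject carries the genetic variant. P(H) = 0.209, so P(¬H) = 0.791. With E the 'positive' result, P(E|H) = 0.938 and P(E|¬H) = 0.023.
P(E) = 0.938·0.209 + 0.023·0.791 = 0.19604 + 0.018193 = 0.21424.
By Bayes' theorem, P(H|E) = 0.19604 / 0.21424 = 0.915.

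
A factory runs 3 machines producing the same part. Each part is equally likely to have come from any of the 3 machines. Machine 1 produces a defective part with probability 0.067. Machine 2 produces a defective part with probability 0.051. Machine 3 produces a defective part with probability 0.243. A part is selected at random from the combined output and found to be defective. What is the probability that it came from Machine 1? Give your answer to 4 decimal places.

P(defective|M1) = 0.067; P(defective|M2) = 0.051; P(defective|M3) = 0.243.
Prior × likelihood for each source: 0.333333·0.067=0.02233, 0.333333·0.051=0.01700, 0.333333·0.243=0.08100. Summing gives P(defective) = 0.12033.
P(Machine 1 | defective) = 0.02233 / 0.12033 = 0.1856.

Posterior probability ≈ 0.1856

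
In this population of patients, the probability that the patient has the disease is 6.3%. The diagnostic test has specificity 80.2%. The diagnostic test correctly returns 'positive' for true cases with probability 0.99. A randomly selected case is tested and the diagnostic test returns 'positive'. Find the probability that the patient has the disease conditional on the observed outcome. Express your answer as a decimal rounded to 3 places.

P(H | E) ≈ 0.252

Let H be the event that the patient has the disease. P(H) = 0.063, so P(¬H) = 0.937. With E the 'positive' result, P(E|H) = 0.99 and P(E|¬H) = 0.198.
P(E) = 0.99·0.063 + 0.198·0.937 = 0.062370 + 0.18553 = 0.24790.
By Bayes' theorem, P(H|E) = 0.062370 / 0.24790 = 0.252.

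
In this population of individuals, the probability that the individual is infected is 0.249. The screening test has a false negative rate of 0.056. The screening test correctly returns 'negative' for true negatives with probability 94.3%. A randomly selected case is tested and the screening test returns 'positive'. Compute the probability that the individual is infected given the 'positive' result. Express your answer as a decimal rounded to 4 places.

Write H for 'the individual is infected'. Prior odds H:¬H = 0.249/0.751 = 0.33156. For the 'positive' outcome, the likelihood ratio is 0.944/0.057 = 16.561.
Posterior odds = 0.33156 × 16.561 = 5.4911, so P(H|E) = 5.4911/(1+5.4911) = 0.8459.

P(H | E) ≈ 0.8459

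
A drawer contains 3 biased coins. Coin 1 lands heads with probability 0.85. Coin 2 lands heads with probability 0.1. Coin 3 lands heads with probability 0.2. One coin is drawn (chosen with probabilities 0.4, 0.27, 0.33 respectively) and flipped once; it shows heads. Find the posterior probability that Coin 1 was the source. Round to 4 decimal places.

Posterior probability ≈ 0.7852

P(heads|C1) = 0.85; P(heads|C2) = 0.1; P(heads|C3) = 0.2.
Prior × likelihood for each source: 0.4·0.85=0.3400, 0.27·0.1=0.02700, 0.33·0.2=0.06600. Summing gives P(heads) = 0.43300.
P(Coin 1 | heads) = 0.3400 / 0.43300 = 0.7852.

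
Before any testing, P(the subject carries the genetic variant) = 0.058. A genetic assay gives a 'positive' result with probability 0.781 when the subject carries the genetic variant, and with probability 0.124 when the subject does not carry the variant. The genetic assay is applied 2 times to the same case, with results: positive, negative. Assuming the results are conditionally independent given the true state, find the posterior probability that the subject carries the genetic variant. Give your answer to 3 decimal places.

Posterior P(H) ≈ 0.088

Let H be the event that the subject carries the genetic variant; start with P(H) = 0.058. P('positive'|H) = 0.781, P('positive'|¬H) = 0.124.
Update on result 1 ('positive'): P(H) ← 0.781·0.0580 / (0.781·0.0580 + 0.124·0.9420) = 0.045298/0.16211 = 0.2794.
Update on result 2 ('negative'): P(H) ← 0.219·0.2794 / (0.219·0.2794 + 0.876·0.7206) = 0.061196/0.69241 = 0.0884.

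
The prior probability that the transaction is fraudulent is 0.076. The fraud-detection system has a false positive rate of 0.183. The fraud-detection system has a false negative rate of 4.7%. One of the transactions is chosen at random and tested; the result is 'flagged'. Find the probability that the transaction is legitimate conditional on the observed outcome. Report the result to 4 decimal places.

P(¬H | E) ≈ 0.7001

Let H be the event that the transaction is fraudulent. P(H) = 0.076, so P(¬H) = 0.924. With E the 'flagged' result, P(E|H) = 0.953 and P(E|¬H) = 0.183.
P(E) = 0.953·0.076 + 0.183·0.924 = 0.072428 + 0.16909 = 0.24152.
By Bayes' theorem, P(H|E) = 0.072428 / 0.24152 = 0.2999. Hence P(¬H|E) = 1 − 0.2999 = 0.7001.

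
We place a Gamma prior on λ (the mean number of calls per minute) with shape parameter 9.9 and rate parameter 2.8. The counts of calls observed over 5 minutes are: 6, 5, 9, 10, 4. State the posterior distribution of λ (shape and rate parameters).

The Poisson likelihood adds the total count to the shape and the number of exposure periods to the rate. Here ∑xᵢ = 34 and n = 5, so shape 9.9→43.9 and rate 2.8→7.8.

Posterior: Gamma(shape=43.9, rate=7.8)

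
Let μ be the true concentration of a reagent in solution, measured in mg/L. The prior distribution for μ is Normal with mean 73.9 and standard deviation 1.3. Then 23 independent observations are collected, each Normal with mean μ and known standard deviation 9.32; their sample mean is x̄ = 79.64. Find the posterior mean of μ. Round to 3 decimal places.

Posterior mean ≈ 75.675

With known σ, the Normal prior is conjugate. Weight on the data is w = (n/σ²)/(n/σ² + 1/τ₀²) = 0.264787/(0.264787+0.591716) = 0.30915.
Posterior mean = w·x̄ + (1−w)·μ₀ = 0.30915·79.64 + 0.69085·73.9 = 75.675.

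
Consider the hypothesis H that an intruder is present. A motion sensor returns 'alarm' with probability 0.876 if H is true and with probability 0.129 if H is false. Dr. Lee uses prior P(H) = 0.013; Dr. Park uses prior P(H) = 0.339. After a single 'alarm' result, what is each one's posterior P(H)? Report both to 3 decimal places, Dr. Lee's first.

P('+'|H) = 0.876, P('+'|¬H) = 0.129.
Dr. Lee: numerator 0.876·0.013 = 0.011388; evidence = 0.011388+0.129·0.987 = 0.13871; posterior = 0.082.
Dr. Park: numerator 0.876·0.339 = 0.29696; evidence = 0.29696+0.129·0.661 = 0.38223; posterior = 0.777.

Dr. Lee: 0.082; Dr. Park: 0.777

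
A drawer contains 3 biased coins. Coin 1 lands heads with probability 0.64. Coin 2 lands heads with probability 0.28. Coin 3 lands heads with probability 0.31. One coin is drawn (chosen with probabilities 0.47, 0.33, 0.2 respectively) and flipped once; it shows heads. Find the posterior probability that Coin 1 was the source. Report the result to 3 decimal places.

P(heads|C1) = 0.64; P(heads|C2) = 0.28; P(heads|C3) = 0.31.
Prior × likelihood for each source: 0.47·0.64=0.3008, 0.33·0.28=0.09240, 0.2·0.31=0.06200. Summing gives P(heads) = 0.45520.
P(Coin 1 | heads) = 0.3008 / 0.45520 = 0.661.

Posterior probability ≈ 0.661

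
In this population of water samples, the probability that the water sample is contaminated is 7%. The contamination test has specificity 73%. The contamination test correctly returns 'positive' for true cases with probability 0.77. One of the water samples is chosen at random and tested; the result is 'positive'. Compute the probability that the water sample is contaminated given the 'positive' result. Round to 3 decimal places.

P(H | E) ≈ 0.177

Write H for 'the water sample is contaminated'. Prior odds H:¬H = 0.07/0.93 = 0.075269. For the 'positive' outcome, the likelihood ratio is 0.77/0.27 = 2.8519.
Posterior odds = 0.075269 × 2.8519 = 0.21466, so P(H|E) = 0.21466/(1+0.21466) = 0.177.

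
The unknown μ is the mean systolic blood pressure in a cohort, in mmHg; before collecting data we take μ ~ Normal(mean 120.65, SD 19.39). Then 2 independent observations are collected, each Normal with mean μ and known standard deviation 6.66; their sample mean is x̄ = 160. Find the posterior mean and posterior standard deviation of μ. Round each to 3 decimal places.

Posterior mean ≈ 157.808; posterior SD ≈ 4.576

Prior precision 1/τ₀² = 1/19.39² = 0.00265977; data precision n/σ² = 2/6.66² = 0.0450901.
Posterior precision = 0.00265977 + 0.0450901 = 0.0477499, giving posterior SD = 1/√0.0477499 = 4.576.
Posterior mean = (0.00265977·120.65 + 0.0450901·160) / 0.0477499 = 157.808.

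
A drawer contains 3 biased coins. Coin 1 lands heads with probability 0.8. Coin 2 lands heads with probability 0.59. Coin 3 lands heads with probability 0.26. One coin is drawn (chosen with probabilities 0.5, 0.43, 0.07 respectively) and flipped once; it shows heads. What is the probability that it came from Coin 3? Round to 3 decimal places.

P(heads|C1) = 0.8; P(heads|C2) = 0.59; P(heads|C3) = 0.26.
Prior × likelihood for each source: 0.5·0.8=0.4000, 0.43·0.59=0.2537, 0.07·0.26=0.01820. Summing gives P(heads) = 0.67190.
P(Coin 3 | heads) = 0.01820 / 0.67190 = 0.027.

Posterior probability ≈ 0.027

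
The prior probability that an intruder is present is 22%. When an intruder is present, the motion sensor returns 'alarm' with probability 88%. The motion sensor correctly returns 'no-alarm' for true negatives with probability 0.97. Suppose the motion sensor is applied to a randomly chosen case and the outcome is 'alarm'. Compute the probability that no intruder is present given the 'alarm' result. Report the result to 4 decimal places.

P(¬H | E) ≈ 0.1078

Let H be the event that an intruder is present. P(H) = 0.22, so P(¬H) = 0.78. With E the 'alarm' result, P(E|H) = 0.88 and P(E|¬H) = 0.03.
P(E) = 0.88·0.22 + 0.03·0.78 = 0.19360 + 0.023400 = 0.21700.
By Bayes' theorem, P(H|E) = 0.19360 / 0.21700 = 0.8922. Hence P(¬H|E) = 1 − 0.8922 = 0.1078.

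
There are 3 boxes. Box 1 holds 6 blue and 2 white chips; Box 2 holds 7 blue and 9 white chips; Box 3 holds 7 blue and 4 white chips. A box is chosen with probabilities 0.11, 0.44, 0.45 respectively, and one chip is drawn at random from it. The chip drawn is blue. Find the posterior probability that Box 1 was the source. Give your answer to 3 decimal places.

P(blue|Box 1) = 0.75; P(blue|Box 2) = 0.4375; P(blue|Box 3) = 0.6364.
Prior × likelihood for each source: 0.11·0.75=0.08250, 0.44·0.4375=0.1925, 0.45·0.6364=0.2864. Summing gives P(blue) = 0.56136.
P(Box 1 | blue) = 0.08250 / 0.56136 = 0.147.

Posterior probability ≈ 0.147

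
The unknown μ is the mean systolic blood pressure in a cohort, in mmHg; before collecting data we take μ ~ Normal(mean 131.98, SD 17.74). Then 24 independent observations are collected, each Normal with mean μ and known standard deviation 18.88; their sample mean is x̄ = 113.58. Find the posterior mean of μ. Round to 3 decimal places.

Prior precision 1/τ₀² = 1/17.74² = 0.00317755; data precision n/σ² = 24/18.88² = 0.0673298.
Posterior precision = 0.00317755 + 0.0673298 = 0.0705073.
Posterior mean = (0.00317755·131.98 + 0.0673298·113.58) / 0.0705073 = 114.409.

Posterior mean ≈ 114.409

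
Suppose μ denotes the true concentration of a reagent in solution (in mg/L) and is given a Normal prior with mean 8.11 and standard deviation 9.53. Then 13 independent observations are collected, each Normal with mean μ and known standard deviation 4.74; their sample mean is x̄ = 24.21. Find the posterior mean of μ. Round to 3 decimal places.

Posterior mean ≈ 23.909

With known σ, the Normal prior is conjugate. Weight on the data is w = (n/σ²)/(n/σ² + 1/τ₀²) = 0.578611/(0.578611+0.0110107) = 0.98133.
Posterior mean = w·x̄ + (1−w)·μ₀ = 0.98133·24.21 + 0.018674·8.11 = 23.909.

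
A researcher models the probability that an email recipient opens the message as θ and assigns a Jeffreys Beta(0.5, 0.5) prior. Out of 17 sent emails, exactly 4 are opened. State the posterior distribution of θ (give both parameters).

Posterior: Beta(4.5, 13.5)

The binomial likelihood is conjugate to the Beta prior: with 4 successes and 13 failures, the posterior is Beta(0.5+4, 0.5+13) = Beta(4.5, 13.5).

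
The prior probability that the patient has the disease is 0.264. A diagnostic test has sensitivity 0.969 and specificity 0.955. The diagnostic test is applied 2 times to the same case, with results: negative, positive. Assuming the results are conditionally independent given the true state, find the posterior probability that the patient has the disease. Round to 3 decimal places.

Let H be the event that the patient has the disease; start with P(H) = 0.264. P('positive'|H) = 0.969, P('positive'|¬H) = 0.045.
Update on result 1 ('negative'): P(H) ← 0.031·0.2640 / (0.031·0.2640 + 0.955·0.7360) = 0.0081840/0.71106 = 0.0115.
Update on result 2 ('positive'): P(H) ← 0.969·0.0115 / (0.969·0.0115 + 0.045·0.9885) = 0.011153/0.055635 = 0.2005.

Posterior P(H) ≈ 0.200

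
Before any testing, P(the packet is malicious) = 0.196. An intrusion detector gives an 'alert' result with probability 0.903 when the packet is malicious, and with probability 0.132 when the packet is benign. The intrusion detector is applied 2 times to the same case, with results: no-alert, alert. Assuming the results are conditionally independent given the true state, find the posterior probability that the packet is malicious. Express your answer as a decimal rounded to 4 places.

Posterior P(H) ≈ 0.1571

With H the event that the packet is malicious, the joint likelihood of the observed sequence is P(data|H) = 0.097·0.903 = 0.087591 and P(data|¬H) = 0.868·0.132 = 0.11458.
Bayes: P(H|data) = 0.196·0.087591 / (0.196·0.087591 + 0.804·0.11458) = 0.017168/0.10929 = 0.1571.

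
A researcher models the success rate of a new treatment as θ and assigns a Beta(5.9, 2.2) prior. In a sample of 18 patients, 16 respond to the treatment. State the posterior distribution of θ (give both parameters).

Observing 16 successes and 2 failures updates Beta(5.9, 2.2) by adding the success and failure counts to the two shape parameters: α = 5.9+16 = 21.9, β = 2.2+2 = 4.2.

Posterior: Beta(21.9, 4.2)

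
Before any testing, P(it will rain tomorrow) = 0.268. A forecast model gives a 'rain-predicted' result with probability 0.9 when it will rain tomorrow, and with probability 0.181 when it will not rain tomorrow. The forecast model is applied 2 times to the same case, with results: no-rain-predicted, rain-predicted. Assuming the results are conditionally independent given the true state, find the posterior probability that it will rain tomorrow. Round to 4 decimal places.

With H the event that it will rain tomorrow, the joint likelihood of the observed sequence is P(data|H) = 0.1·0.9 = 0.090000 and P(data|¬H) = 0.819·0.181 = 0.14824.
Bayes: P(H|data) = 0.268·0.090000 / (0.268·0.090000 + 0.732·0.14824) = 0.024120/0.13263 = 0.1819.

Posterior P(H) ≈ 0.1819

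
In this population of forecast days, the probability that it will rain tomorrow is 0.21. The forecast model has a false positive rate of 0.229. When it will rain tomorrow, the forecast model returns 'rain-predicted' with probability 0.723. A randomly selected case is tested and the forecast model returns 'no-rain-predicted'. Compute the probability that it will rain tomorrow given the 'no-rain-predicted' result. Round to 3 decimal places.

P(H | E) ≈ 0.087

Write H for 'it will rain tomorrow'. Prior odds H:¬H = 0.21/0.79 = 0.26582. For the 'no-rain-predicted' outcome, the likelihood ratio is 0.277/0.771 = 0.35927.
Posterior odds = 0.26582 × 0.35927 = 0.095503, so P(H|E) = 0.095503/(1+0.095503) = 0.087.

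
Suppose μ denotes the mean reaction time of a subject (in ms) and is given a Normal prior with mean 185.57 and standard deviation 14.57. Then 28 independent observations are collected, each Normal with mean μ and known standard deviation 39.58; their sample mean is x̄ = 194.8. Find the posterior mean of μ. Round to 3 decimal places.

Prior precision 1/τ₀² = 1/14.57² = 0.00471065; data precision n/σ² = 28/39.58² = 0.0178734.
Posterior precision = 0.00471065 + 0.0178734 = 0.0225840.
Posterior mean = (0.00471065·185.57 + 0.0178734·194.8) / 0.0225840 = 192.875.

Posterior mean ≈ 192.875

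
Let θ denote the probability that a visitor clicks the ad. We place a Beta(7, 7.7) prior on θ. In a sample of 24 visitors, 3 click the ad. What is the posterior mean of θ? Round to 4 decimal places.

Posterior mean ≈ 0.2584

The binomial likelihood is conjugate to the Beta prior: with 3 successes and 21 failures, the posterior is Beta(7+3, 7.7+21) = Beta(10, 28.7).
E[θ | data] = 10/(10+28.7) = 0.2584.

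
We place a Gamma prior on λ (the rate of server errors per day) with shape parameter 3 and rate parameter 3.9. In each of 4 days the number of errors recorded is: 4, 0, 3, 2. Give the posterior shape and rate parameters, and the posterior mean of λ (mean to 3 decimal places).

The Poisson likelihood adds the total count to the shape and the number of exposure periods to the rate. Here ∑xᵢ = 9 and n = 4, so shape 3→12 and rate 3.9→7.9.
E[λ | data] = 12/7.9 = 1.519.

Posterior: Gamma(shape=12, rate=7.9); mean ≈ 1.519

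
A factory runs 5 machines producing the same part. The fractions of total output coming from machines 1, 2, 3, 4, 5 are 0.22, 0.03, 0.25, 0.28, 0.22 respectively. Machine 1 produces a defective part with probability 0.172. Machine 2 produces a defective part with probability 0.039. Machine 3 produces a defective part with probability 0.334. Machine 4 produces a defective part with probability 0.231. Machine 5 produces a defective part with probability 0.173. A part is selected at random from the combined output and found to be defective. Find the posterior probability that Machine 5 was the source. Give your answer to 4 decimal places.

Posterior probability ≈ 0.1690

Tabulate prior·likelihood by source: [1] prior 0.22, lik 0.172, product 0.03784; [2] prior 0.03, lik 0.039, product 0.001170; [3] prior 0.25, lik 0.334, product 0.08350; [4] prior 0.28, lik 0.231, product 0.06468; [5] prior 0.22, lik 0.173, product 0.03806.
Normalizing constant = 0.22525; the posterior for Machine 5 is its product over the sum, 0.03806/0.22525 = 0.1690.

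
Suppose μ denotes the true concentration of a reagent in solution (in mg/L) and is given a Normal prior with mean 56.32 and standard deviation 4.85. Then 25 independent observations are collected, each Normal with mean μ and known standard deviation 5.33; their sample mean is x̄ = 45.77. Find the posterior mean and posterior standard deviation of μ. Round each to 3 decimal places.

Posterior mean ≈ 46.256; posterior SD ≈ 1.041

With known σ, the Normal prior is conjugate. Weight on the data is w = (n/σ²)/(n/σ² + 1/τ₀²) = 0.880006/(0.880006+0.0425125) = 0.95392.
Posterior mean = w·x̄ + (1−w)·μ₀ = 0.95392·45.77 + 0.046083·56.32 = 46.256. Posterior variance = 1/(0.880006+0.0425125) = 1.08399, so SD = 1.041.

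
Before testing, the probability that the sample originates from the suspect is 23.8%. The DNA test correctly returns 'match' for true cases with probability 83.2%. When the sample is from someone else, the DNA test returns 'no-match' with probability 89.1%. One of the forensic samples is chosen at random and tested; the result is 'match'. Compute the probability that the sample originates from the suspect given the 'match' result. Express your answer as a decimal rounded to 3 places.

Write H for 'the sample originates from the suspect'. Prior odds H:¬H = 0.238/0.762 = 0.31234. For the 'match' outcome, the likelihood ratio is 0.832/0.109 = 7.6330.
Posterior odds = 0.31234 × 7.6330 = 2.3841, so P(H|E) = 2.3841/(1+2.3841) = 0.704.

P(H | E) ≈ 0.704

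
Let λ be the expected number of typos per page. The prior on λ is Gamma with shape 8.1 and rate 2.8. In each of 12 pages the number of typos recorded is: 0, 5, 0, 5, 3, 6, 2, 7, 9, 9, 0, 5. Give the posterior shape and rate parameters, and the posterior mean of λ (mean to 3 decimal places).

Total count ∑xᵢ = 51 over n = 12 pages.
Gamma is conjugate to the Poisson likelihood: posterior is Gamma(shape = 8.1+51 = 59.1, rate = 2.8+12 = 14.8).
Posterior mean = shape/rate = 59.1/14.8 = 3.993.

Posterior: Gamma(shape=59.1, rate=14.8); mean ≈ 3.993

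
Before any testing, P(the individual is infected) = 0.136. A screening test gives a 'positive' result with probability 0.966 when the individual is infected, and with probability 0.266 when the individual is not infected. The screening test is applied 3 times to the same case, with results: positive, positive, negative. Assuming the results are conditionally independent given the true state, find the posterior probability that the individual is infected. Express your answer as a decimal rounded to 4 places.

With H the event that the individual is infected, the joint likelihood of the observed sequence is P(data|H) = 0.966·0.966·0.034 = 0.031727 and P(data|¬H) = 0.266·0.266·0.734 = 0.051935.
Bayes: P(H|data) = 0.136·0.031727 / (0.136·0.031727 + 0.864·0.051935) = 0.0043149/0.049187 = 0.0877.

Posterior P(H) ≈ 0.0877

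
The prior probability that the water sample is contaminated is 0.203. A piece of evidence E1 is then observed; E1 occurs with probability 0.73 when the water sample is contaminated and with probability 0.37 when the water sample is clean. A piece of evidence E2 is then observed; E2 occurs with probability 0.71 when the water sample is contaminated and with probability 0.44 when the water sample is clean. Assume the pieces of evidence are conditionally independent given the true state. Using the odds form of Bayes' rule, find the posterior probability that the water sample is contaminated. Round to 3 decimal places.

Posterior probability ≈ 0.448

Prior odds = 0.203/(1−0.203) = 0.25471. In log-odds, ln(0.25471) = -1.3676.
Add log likelihood ratios: ln(1.9730) + ln(1.6136) = 1.1580.
Posterior log-odds = -0.20962, so posterior odds = exp(-0.20962) = 0.81089. Converting, P(H|E) = 0.81089/1.8109 = 0.448.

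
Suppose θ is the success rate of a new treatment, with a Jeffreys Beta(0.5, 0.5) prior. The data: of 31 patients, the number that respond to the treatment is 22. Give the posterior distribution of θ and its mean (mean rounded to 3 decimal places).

Posterior: Beta(22.5, 9.5); mean ≈ 0.703

The binomial likelihood is conjugate to the Beta prior: with 22 successes and 9 failures, the posterior is Beta(0.5+22, 0.5+9) = Beta(22.5, 9.5).
E[θ | data] = 22.5/(22.5+9.5) = 0.703.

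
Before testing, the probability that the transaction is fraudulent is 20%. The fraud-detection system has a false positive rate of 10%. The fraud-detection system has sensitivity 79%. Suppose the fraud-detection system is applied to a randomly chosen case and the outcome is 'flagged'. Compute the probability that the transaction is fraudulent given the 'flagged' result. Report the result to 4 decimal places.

Write H for 'the transaction is fraudulent'. Prior odds H:¬H = 0.2/0.8 = 0.25000. For the 'flagged' outcome, the likelihood ratio is 0.79/0.1 = 7.9000.
Posterior odds = 0.25000 × 7.9000 = 1.9750, so P(H|E) = 1.9750/(1+1.9750) = 0.6639.

P(H | E) ≈ 0.6639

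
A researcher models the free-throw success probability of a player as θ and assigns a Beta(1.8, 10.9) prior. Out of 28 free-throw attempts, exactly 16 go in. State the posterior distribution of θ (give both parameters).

Posterior: Beta(17.8, 22.9)

Observing 16 successes and 12 failures updates Beta(1.8, 10.9) by adding the success and failure counts to the two shape parameters: α = 1.8+16 = 17.8, β = 10.9+12 = 22.9.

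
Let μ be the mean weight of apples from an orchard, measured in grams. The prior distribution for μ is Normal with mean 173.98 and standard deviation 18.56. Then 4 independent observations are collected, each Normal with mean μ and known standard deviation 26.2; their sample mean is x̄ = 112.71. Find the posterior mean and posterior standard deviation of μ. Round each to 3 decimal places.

With known σ, the Normal prior is conjugate. Weight on the data is w = (n/σ²)/(n/σ² + 1/τ₀²) = 0.00582717/(0.00582717+0.00290298) = 0.66748.
Posterior mean = w·x̄ + (1−w)·μ₀ = 0.66748·112.71 + 0.33252·173.98 = 133.084. Posterior variance = 1/(0.00582717+0.00290298) = 114.546, so SD = 10.703.

Posterior mean ≈ 133.084; posterior SD ≈ 10.703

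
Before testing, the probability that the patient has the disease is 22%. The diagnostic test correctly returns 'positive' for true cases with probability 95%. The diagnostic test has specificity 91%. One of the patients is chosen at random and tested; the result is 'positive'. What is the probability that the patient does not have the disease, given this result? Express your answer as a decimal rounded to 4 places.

P(¬H | E) ≈ 0.2514

Let H be the event that the patient has the disease. P(H) = 0.22, so P(¬H) = 0.78. With E the 'positive' result, P(E|H) = 0.95 and P(E|¬H) = 0.09.
P(E) = 0.95·0.22 + 0.09·0.78 = 0.20900 + 0.070200 = 0.27920.
By Bayes' theorem, P(H|E) = 0.20900 / 0.27920 = 0.7486. Hence P(¬H|E) = 1 − 0.7486 = 0.2514.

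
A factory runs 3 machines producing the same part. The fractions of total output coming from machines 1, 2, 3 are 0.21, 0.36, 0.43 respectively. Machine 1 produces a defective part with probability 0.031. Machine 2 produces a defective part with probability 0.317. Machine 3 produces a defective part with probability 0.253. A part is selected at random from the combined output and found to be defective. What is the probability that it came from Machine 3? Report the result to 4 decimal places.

Posterior probability ≈ 0.4742

Tabulate prior·likelihood by source: [1] prior 0.21, lik 0.031, product 0.006510; [2] prior 0.36, lik 0.317, product 0.1141; [3] prior 0.43, lik 0.253, product 0.1088.
Normalizing constant = 0.22942; the posterior for Machine 3 is its product over the sum, 0.1088/0.22942 = 0.4742.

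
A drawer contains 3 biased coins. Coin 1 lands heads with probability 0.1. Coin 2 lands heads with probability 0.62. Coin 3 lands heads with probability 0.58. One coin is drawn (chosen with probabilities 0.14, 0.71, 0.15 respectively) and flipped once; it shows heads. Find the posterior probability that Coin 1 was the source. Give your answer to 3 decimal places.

Tabulate prior·likelihood by source: [1] prior 0.14, lik 0.1, product 0.01400; [2] prior 0.71, lik 0.62, product 0.4402; [3] prior 0.15, lik 0.58, product 0.08700.
Normalizing constant = 0.54120; the posterior for Coin 1 is its product over the sum, 0.01400/0.54120 = 0.026.

Posterior probability ≈ 0.026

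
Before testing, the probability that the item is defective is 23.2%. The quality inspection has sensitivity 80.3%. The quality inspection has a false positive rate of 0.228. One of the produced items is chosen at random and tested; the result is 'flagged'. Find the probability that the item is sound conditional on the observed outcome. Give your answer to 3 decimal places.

Let H be the event that the item is defective. P(H) = 0.232, so P(¬H) = 0.768. With E the 'flagged' result, P(E|H) = 0.803 and P(E|¬H) = 0.228.
P(E) = 0.803·0.232 + 0.228·0.768 = 0.18630 + 0.17510 = 0.36140.
By Bayes' theorem, P(H|E) = 0.18630 / 0.36140 = 0.515. Hence P(¬H|E) = 1 − 0.515 = 0.485.

P(¬H | E) ≈ 0.485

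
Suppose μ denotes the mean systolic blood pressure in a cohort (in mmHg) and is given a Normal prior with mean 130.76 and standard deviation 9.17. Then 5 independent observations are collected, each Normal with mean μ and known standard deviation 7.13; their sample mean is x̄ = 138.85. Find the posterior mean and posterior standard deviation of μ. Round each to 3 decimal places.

Posterior mean ≈ 137.977; posterior SD ≈ 3.012

With known σ, the Normal prior is conjugate. Weight on the data is w = (n/σ²)/(n/σ² + 1/τ₀²) = 0.0983538/(0.0983538+0.0118922) = 0.89213.
Posterior mean = w·x̄ + (1−w)·μ₀ = 0.89213·138.85 + 0.10787·130.76 = 137.977. Posterior variance = 1/(0.0983538+0.0118922) = 9.07063, so SD = 3.012.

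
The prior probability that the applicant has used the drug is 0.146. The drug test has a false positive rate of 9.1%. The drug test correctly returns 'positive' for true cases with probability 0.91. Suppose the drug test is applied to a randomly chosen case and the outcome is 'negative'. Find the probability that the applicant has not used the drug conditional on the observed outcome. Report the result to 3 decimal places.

Write H for 'the applicant has used the drug'. Prior odds H:¬H = 0.146/0.854 = 0.17096. For the 'negative' outcome, the likelihood ratio is 0.09/0.909 = 0.099010.
Posterior odds = 0.17096 × 0.099010 = 0.016927, so P(H|E) = 0.016927/(1+0.016927) = 0.017. Then P(¬H|E) = 1 − 0.017 = 0.983.

P(¬H | E) ≈ 0.983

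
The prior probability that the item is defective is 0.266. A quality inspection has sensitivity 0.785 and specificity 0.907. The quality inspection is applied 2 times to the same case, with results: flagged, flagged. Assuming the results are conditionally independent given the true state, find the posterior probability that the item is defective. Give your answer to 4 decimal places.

With H the event that the item is defective, the joint likelihood of the observed sequence is P(data|H) = 0.785·0.785 = 0.61623 and P(data|¬H) = 0.093·0.093 = 0.0086490.
Bayes: P(H|data) = 0.266·0.61623 / (0.266·0.61623 + 0.734·0.0086490) = 0.16392/0.17026 = 0.9627.

Posterior P(H) ≈ 0.9627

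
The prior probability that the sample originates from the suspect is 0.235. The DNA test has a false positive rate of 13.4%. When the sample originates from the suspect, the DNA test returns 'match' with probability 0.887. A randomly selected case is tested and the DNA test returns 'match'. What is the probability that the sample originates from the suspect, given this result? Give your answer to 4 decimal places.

Write H for 'the sample originates from the suspect'. Prior odds H:¬H = 0.235/0.765 = 0.30719. For the 'match' outcome, the likelihood ratio is 0.887/0.134 = 6.6194.
Posterior odds = 0.30719 × 6.6194 = 2.0334, so P(H|E) = 2.0334/(1+2.0334) = 0.6703.

P(H | E) ≈ 0.6703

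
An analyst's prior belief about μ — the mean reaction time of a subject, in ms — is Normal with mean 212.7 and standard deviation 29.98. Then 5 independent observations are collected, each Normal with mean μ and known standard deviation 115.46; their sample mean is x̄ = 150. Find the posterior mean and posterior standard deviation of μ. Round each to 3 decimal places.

Posterior mean ≈ 196.892; posterior SD ≈ 25.927

With known σ, the Normal prior is conjugate. Weight on the data is w = (n/σ²)/(n/σ² + 1/τ₀²) = 0.00037507/(0.00037507+0.00111259) = 0.25212.
Posterior mean = w·x̄ + (1−w)·μ₀ = 0.25212·150 + 0.74788·212.7 = 196.892. Posterior variance = 1/(0.00037507+0.00111259) = 672.197, so SD = 25.927.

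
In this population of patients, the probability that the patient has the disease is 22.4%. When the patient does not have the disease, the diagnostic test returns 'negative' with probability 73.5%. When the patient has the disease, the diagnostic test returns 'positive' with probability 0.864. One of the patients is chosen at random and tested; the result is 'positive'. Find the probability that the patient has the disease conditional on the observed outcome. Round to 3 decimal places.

Let H be the event that the patient has the disease. P(H) = 0.224, so P(¬H) = 0.776. With E the 'positive' result, P(E|H) = 0.864 and P(E|¬H) = 0.265.
P(E) = 0.864·0.224 + 0.265·0.776 = 0.19354 + 0.20564 = 0.39918.
By Bayes' theorem, P(H|E) = 0.19354 / 0.39918 = 0.485.

P(H | E) ≈ 0.485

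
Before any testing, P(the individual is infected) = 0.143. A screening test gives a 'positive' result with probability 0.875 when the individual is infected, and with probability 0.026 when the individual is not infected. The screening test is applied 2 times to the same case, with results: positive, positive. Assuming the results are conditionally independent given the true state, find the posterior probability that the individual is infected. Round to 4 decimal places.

Let H be the event that the individual is infected; start with P(H) = 0.143. P('positive'|H) = 0.875, P('positive'|¬H) = 0.026.
Update on result 1 ('positive'): P(H) ← 0.875·0.1430 / (0.875·0.1430 + 0.026·0.8570) = 0.12512/0.14741 = 0.8488.
Update on result 2 ('positive'): P(H) ← 0.875·0.8488 / (0.875·0.8488 + 0.026·0.1512) = 0.74274/0.74667 = 0.9947.

Posterior P(H) ≈ 0.9947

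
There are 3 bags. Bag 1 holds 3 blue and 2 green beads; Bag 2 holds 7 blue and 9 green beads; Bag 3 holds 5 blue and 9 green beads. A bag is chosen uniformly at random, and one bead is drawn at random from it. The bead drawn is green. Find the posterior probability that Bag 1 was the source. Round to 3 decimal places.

Posterior probability ≈ 0.249

Tabulate prior·likelihood by source: [1] prior 0.333333, lik 0.4, product 0.1333; [2] prior 0.333333, lik 0.5625, product 0.1875; [3] prior 0.333333, lik 0.6429, product 0.2143.
Normalizing constant = 0.53512; the posterior for Bag 1 is its product over the sum, 0.1333/0.53512 = 0.249.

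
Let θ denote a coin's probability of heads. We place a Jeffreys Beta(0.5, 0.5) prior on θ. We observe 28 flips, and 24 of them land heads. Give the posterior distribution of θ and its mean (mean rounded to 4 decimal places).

Observing 24 successes and 4 failures updates Beta(0.5, 0.5) by adding the success and failure counts to the two shape parameters: α = 0.5+24 = 24.5, β = 0.5+4 = 4.5.
Posterior mean = α/(α+β) = 24.5/29 = 0.8448.

Posterior: Beta(24.5, 4.5); mean ≈ 0.8448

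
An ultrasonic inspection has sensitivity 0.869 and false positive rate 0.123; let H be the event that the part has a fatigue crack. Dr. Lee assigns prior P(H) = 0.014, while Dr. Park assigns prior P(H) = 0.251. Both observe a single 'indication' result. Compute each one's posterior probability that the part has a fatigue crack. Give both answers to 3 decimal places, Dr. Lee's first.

The likelihood ratio for an 'indication' result is 0.869/0.123 = 7.0650.
Dr. Lee: prior odds 0.014/0.986 = 0.014199; posterior odds 0.10031; posterior probability 0.091.
Dr. Park: prior odds 0.251/0.749 = 0.33511; posterior odds 2.3676; posterior probability 0.703.

Dr. Lee: 0.091; Dr. Park: 0.703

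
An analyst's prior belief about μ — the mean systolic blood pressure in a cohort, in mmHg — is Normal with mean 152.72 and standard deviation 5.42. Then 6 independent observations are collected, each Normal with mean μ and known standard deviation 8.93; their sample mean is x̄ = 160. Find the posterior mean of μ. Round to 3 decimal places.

With known σ, the Normal prior is conjugate. Weight on the data is w = (n/σ²)/(n/σ² + 1/τ₀²) = 0.0752399/(0.0752399+0.0340409) = 0.68850.
Posterior mean = w·x̄ + (1−w)·μ₀ = 0.68850·160 + 0.31150·152.72 = 157.732.

Posterior mean ≈ 157.732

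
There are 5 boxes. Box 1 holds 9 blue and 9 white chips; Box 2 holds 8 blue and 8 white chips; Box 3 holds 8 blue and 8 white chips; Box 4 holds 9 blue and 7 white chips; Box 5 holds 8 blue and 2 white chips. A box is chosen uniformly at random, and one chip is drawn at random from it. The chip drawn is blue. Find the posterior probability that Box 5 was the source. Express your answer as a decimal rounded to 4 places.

Posterior probability ≈ 0.2795

P(blue|Box 1) = 0.5; P(blue|Box 2) = 0.5; P(blue|Box 3) = 0.5; P(blue|Box 4) = 0.5625; P(blue|Box 5) = 0.8.
Prior × likelihood for each source: 0.2·0.5=0.1000, 0.2·0.5=0.1000, 0.2·0.5=0.1000, 0.2·0.5625=0.1125, 0.2·0.8=0.1600. Summing gives P(blue) = 0.57250.
P(Box 5 | blue) = 0.1600 / 0.57250 = 0.2795.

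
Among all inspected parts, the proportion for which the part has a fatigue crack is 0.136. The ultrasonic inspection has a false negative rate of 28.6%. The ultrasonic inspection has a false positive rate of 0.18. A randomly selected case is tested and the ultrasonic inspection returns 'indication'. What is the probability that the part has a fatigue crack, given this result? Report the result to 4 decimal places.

Write H for 'the part has a fatigue crack'. Prior odds H:¬H = 0.136/0.864 = 0.15741. For the 'indication' outcome, the likelihood ratio is 0.714/0.18 = 3.9667.
Posterior odds = 0.15741 × 3.9667 = 0.62438, so P(H|E) = 0.62438/(1+0.62438) = 0.3844.

P(H | E) ≈ 0.3844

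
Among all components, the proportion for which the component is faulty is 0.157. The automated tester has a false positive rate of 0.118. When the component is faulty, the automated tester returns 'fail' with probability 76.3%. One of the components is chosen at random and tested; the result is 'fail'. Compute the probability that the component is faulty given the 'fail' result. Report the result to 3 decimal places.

P(H | E) ≈ 0.546

Let H be the event that the component is faulty. P(H) = 0.157, so P(¬H) = 0.843. With E the 'fail' result, P(E|H) = 0.763 and P(E|¬H) = 0.118.
P(E) = 0.763·0.157 + 0.118·0.843 = 0.11979 + 0.099474 = 0.21926.
By Bayes' theorem, P(H|E) = 0.11979 / 0.21926 = 0.546.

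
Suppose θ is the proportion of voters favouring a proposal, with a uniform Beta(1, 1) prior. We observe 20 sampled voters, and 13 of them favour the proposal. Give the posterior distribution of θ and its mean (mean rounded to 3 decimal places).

Posterior: Beta(14, 8); mean ≈ 0.636

The binomial likelihood is conjugate to the Beta prior: with 13 successes and 7 failures, the posterior is Beta(1+13, 1+7) = Beta(14, 8).
Posterior mean = α/(α+β) = 14/22 = 0.636.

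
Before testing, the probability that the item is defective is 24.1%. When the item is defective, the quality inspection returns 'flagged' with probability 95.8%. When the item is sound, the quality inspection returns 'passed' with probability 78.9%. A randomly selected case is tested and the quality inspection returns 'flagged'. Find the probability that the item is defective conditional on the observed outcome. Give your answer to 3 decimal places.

Let H be the event that the item is defective. P(H) = 0.241, so P(¬H) = 0.759. With E the 'flagged' result, P(E|H) = 0.958 and P(E|¬H) = 0.211.
P(E) = 0.958·0.241 + 0.211·0.759 = 0.23088 + 0.16015 = 0.39103.
By Bayes' theorem, P(H|E) = 0.23088 / 0.39103 = 0.590.

P(H | E) ≈ 0.590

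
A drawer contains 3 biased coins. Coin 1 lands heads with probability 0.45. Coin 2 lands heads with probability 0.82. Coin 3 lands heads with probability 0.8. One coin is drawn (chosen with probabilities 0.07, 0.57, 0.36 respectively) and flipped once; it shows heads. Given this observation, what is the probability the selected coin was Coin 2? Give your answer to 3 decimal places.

Tabulate prior·likelihood by source: [1] prior 0.07, lik 0.45, product 0.03150; [2] prior 0.57, lik 0.82, product 0.4674; [3] prior 0.36, lik 0.8, product 0.2880.
Normalizing constant = 0.78690; the posterior for Coin 2 is its product over the sum, 0.4674/0.78690 = 0.594.

Posterior probability ≈ 0.594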